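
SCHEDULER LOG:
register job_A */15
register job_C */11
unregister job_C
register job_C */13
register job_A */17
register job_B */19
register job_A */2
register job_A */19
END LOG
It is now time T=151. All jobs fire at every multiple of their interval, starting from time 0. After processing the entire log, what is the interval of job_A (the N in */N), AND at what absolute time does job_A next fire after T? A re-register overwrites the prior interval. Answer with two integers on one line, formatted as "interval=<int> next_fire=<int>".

Op 1: register job_A */15 -> active={job_A:*/15}
Op 2: register job_C */11 -> active={job_A:*/15, job_C:*/11}
Op 3: unregister job_C -> active={job_A:*/15}
Op 4: register job_C */13 -> active={job_A:*/15, job_C:*/13}
Op 5: register job_A */17 -> active={job_A:*/17, job_C:*/13}
Op 6: register job_B */19 -> active={job_A:*/17, job_B:*/19, job_C:*/13}
Op 7: register job_A */2 -> active={job_A:*/2, job_B:*/19, job_C:*/13}
Op 8: register job_A */19 -> active={job_A:*/19, job_B:*/19, job_C:*/13}
Final interval of job_A = 19
Next fire of job_A after T=151: (151//19+1)*19 = 152

Answer: interval=19 next_fire=152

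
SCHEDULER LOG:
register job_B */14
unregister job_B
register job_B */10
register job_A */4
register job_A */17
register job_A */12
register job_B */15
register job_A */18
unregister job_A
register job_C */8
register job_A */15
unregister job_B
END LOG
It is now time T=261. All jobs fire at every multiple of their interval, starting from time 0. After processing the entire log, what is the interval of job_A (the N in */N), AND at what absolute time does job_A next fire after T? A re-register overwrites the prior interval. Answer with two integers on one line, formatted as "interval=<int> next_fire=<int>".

Op 1: register job_B */14 -> active={job_B:*/14}
Op 2: unregister job_B -> active={}
Op 3: register job_B */10 -> active={job_B:*/10}
Op 4: register job_A */4 -> active={job_A:*/4, job_B:*/10}
Op 5: register job_A */17 -> active={job_A:*/17, job_B:*/10}
Op 6: register job_A */12 -> active={job_A:*/12, job_B:*/10}
Op 7: register job_B */15 -> active={job_A:*/12, job_B:*/15}
Op 8: register job_A */18 -> active={job_A:*/18, job_B:*/15}
Op 9: unregister job_A -> active={job_B:*/15}
Op 10: register job_C */8 -> active={job_B:*/15, job_C:*/8}
Op 11: register job_A */15 -> active={job_A:*/15, job_B:*/15, job_C:*/8}
Op 12: unregister job_B -> active={job_A:*/15, job_C:*/8}
Final interval of job_A = 15
Next fire of job_A after T=261: (261//15+1)*15 = 270

Answer: interval=15 next_fire=270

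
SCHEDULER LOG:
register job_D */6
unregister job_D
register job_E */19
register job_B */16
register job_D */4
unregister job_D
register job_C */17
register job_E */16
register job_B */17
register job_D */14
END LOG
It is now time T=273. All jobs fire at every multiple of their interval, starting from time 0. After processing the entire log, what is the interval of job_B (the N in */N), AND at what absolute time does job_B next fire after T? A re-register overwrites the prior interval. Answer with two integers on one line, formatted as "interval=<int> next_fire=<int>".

Answer: interval=17 next_fire=289

Derivation:
Op 1: register job_D */6 -> active={job_D:*/6}
Op 2: unregister job_D -> active={}
Op 3: register job_E */19 -> active={job_E:*/19}
Op 4: register job_B */16 -> active={job_B:*/16, job_E:*/19}
Op 5: register job_D */4 -> active={job_B:*/16, job_D:*/4, job_E:*/19}
Op 6: unregister job_D -> active={job_B:*/16, job_E:*/19}
Op 7: register job_C */17 -> active={job_B:*/16, job_C:*/17, job_E:*/19}
Op 8: register job_E */16 -> active={job_B:*/16, job_C:*/17, job_E:*/16}
Op 9: register job_B */17 -> active={job_B:*/17, job_C:*/17, job_E:*/16}
Op 10: register job_D */14 -> active={job_B:*/17, job_C:*/17, job_D:*/14, job_E:*/16}
Final interval of job_B = 17
Next fire of job_B after T=273: (273//17+1)*17 = 289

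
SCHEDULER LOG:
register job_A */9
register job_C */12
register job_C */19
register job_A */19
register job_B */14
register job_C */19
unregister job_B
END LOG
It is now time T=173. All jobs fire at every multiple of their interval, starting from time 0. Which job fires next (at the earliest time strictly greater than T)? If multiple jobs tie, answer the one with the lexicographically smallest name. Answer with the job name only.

Answer: job_A

Derivation:
Op 1: register job_A */9 -> active={job_A:*/9}
Op 2: register job_C */12 -> active={job_A:*/9, job_C:*/12}
Op 3: register job_C */19 -> active={job_A:*/9, job_C:*/19}
Op 4: register job_A */19 -> active={job_A:*/19, job_C:*/19}
Op 5: register job_B */14 -> active={job_A:*/19, job_B:*/14, job_C:*/19}
Op 6: register job_C */19 -> active={job_A:*/19, job_B:*/14, job_C:*/19}
Op 7: unregister job_B -> active={job_A:*/19, job_C:*/19}
  job_A: interval 19, next fire after T=173 is 190
  job_C: interval 19, next fire after T=173 is 190
Earliest = 190, winner (lex tiebreak) = job_A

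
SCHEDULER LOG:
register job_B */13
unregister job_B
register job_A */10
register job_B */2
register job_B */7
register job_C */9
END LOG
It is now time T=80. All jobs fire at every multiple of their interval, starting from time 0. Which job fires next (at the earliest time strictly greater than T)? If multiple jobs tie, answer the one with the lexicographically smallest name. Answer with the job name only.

Op 1: register job_B */13 -> active={job_B:*/13}
Op 2: unregister job_B -> active={}
Op 3: register job_A */10 -> active={job_A:*/10}
Op 4: register job_B */2 -> active={job_A:*/10, job_B:*/2}
Op 5: register job_B */7 -> active={job_A:*/10, job_B:*/7}
Op 6: register job_C */9 -> active={job_A:*/10, job_B:*/7, job_C:*/9}
  job_A: interval 10, next fire after T=80 is 90
  job_B: interval 7, next fire after T=80 is 84
  job_C: interval 9, next fire after T=80 is 81
Earliest = 81, winner (lex tiebreak) = job_C

Answer: job_C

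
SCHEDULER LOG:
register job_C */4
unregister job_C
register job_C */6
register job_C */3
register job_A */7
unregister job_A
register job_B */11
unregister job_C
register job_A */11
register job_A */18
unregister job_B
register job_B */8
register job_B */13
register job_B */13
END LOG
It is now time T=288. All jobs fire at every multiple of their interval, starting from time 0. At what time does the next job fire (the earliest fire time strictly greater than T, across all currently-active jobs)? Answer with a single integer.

Op 1: register job_C */4 -> active={job_C:*/4}
Op 2: unregister job_C -> active={}
Op 3: register job_C */6 -> active={job_C:*/6}
Op 4: register job_C */3 -> active={job_C:*/3}
Op 5: register job_A */7 -> active={job_A:*/7, job_C:*/3}
Op 6: unregister job_A -> active={job_C:*/3}
Op 7: register job_B */11 -> active={job_B:*/11, job_C:*/3}
Op 8: unregister job_C -> active={job_B:*/11}
Op 9: register job_A */11 -> active={job_A:*/11, job_B:*/11}
Op 10: register job_A */18 -> active={job_A:*/18, job_B:*/11}
Op 11: unregister job_B -> active={job_A:*/18}
Op 12: register job_B */8 -> active={job_A:*/18, job_B:*/8}
Op 13: register job_B */13 -> active={job_A:*/18, job_B:*/13}
Op 14: register job_B */13 -> active={job_A:*/18, job_B:*/13}
  job_A: interval 18, next fire after T=288 is 306
  job_B: interval 13, next fire after T=288 is 299
Earliest fire time = 299 (job job_B)

Answer: 299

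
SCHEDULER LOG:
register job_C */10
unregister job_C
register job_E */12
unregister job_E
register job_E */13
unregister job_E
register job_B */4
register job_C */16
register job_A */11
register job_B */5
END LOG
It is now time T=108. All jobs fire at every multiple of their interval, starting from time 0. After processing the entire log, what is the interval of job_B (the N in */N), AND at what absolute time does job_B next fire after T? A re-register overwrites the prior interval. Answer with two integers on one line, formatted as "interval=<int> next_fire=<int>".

Op 1: register job_C */10 -> active={job_C:*/10}
Op 2: unregister job_C -> active={}
Op 3: register job_E */12 -> active={job_E:*/12}
Op 4: unregister job_E -> active={}
Op 5: register job_E */13 -> active={job_E:*/13}
Op 6: unregister job_E -> active={}
Op 7: register job_B */4 -> active={job_B:*/4}
Op 8: register job_C */16 -> active={job_B:*/4, job_C:*/16}
Op 9: register job_A */11 -> active={job_A:*/11, job_B:*/4, job_C:*/16}
Op 10: register job_B */5 -> active={job_A:*/11, job_B:*/5, job_C:*/16}
Final interval of job_B = 5
Next fire of job_B after T=108: (108//5+1)*5 = 110

Answer: interval=5 next_fire=110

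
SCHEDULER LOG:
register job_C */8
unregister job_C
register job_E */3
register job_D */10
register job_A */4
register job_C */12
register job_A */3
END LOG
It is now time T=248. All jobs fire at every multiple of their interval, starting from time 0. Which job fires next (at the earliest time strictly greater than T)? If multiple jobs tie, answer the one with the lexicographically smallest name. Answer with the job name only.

Op 1: register job_C */8 -> active={job_C:*/8}
Op 2: unregister job_C -> active={}
Op 3: register job_E */3 -> active={job_E:*/3}
Op 4: register job_D */10 -> active={job_D:*/10, job_E:*/3}
Op 5: register job_A */4 -> active={job_A:*/4, job_D:*/10, job_E:*/3}
Op 6: register job_C */12 -> active={job_A:*/4, job_C:*/12, job_D:*/10, job_E:*/3}
Op 7: register job_A */3 -> active={job_A:*/3, job_C:*/12, job_D:*/10, job_E:*/3}
  job_A: interval 3, next fire after T=248 is 249
  job_C: interval 12, next fire after T=248 is 252
  job_D: interval 10, next fire after T=248 is 250
  job_E: interval 3, next fire after T=248 is 249
Earliest = 249, winner (lex tiebreak) = job_A

Answer: job_A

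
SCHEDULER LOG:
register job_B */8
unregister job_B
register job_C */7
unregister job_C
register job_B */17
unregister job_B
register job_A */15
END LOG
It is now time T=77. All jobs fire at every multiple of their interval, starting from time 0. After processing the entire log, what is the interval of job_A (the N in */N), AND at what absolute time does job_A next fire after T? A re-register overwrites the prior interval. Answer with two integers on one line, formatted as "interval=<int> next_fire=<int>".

Op 1: register job_B */8 -> active={job_B:*/8}
Op 2: unregister job_B -> active={}
Op 3: register job_C */7 -> active={job_C:*/7}
Op 4: unregister job_C -> active={}
Op 5: register job_B */17 -> active={job_B:*/17}
Op 6: unregister job_B -> active={}
Op 7: register job_A */15 -> active={job_A:*/15}
Final interval of job_A = 15
Next fire of job_A after T=77: (77//15+1)*15 = 90

Answer: interval=15 next_fire=90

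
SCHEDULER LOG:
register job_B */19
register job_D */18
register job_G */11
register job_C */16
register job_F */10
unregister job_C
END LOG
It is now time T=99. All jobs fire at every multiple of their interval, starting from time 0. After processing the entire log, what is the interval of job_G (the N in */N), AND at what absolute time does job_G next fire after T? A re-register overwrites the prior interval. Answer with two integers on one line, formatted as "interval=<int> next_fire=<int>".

Op 1: register job_B */19 -> active={job_B:*/19}
Op 2: register job_D */18 -> active={job_B:*/19, job_D:*/18}
Op 3: register job_G */11 -> active={job_B:*/19, job_D:*/18, job_G:*/11}
Op 4: register job_C */16 -> active={job_B:*/19, job_C:*/16, job_D:*/18, job_G:*/11}
Op 5: register job_F */10 -> active={job_B:*/19, job_C:*/16, job_D:*/18, job_F:*/10, job_G:*/11}
Op 6: unregister job_C -> active={job_B:*/19, job_D:*/18, job_F:*/10, job_G:*/11}
Final interval of job_G = 11
Next fire of job_G after T=99: (99//11+1)*11 = 110

Answer: interval=11 next_fire=110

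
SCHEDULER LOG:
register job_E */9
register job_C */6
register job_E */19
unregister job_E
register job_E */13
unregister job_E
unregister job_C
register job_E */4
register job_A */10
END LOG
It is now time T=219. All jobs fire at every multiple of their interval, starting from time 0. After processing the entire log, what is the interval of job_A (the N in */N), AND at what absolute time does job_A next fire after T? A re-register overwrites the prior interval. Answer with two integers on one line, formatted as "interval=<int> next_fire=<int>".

Answer: interval=10 next_fire=220

Derivation:
Op 1: register job_E */9 -> active={job_E:*/9}
Op 2: register job_C */6 -> active={job_C:*/6, job_E:*/9}
Op 3: register job_E */19 -> active={job_C:*/6, job_E:*/19}
Op 4: unregister job_E -> active={job_C:*/6}
Op 5: register job_E */13 -> active={job_C:*/6, job_E:*/13}
Op 6: unregister job_E -> active={job_C:*/6}
Op 7: unregister job_C -> active={}
Op 8: register job_E */4 -> active={job_E:*/4}
Op 9: register job_A */10 -> active={job_A:*/10, job_E:*/4}
Final interval of job_A = 10
Next fire of job_A after T=219: (219//10+1)*10 = 220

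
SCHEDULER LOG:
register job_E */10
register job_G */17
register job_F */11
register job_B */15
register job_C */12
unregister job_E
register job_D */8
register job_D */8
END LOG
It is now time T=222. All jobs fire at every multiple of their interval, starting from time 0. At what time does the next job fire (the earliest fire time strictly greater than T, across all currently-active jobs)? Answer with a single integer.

Answer: 224

Derivation:
Op 1: register job_E */10 -> active={job_E:*/10}
Op 2: register job_G */17 -> active={job_E:*/10, job_G:*/17}
Op 3: register job_F */11 -> active={job_E:*/10, job_F:*/11, job_G:*/17}
Op 4: register job_B */15 -> active={job_B:*/15, job_E:*/10, job_F:*/11, job_G:*/17}
Op 5: register job_C */12 -> active={job_B:*/15, job_C:*/12, job_E:*/10, job_F:*/11, job_G:*/17}
Op 6: unregister job_E -> active={job_B:*/15, job_C:*/12, job_F:*/11, job_G:*/17}
Op 7: register job_D */8 -> active={job_B:*/15, job_C:*/12, job_D:*/8, job_F:*/11, job_G:*/17}
Op 8: register job_D */8 -> active={job_B:*/15, job_C:*/12, job_D:*/8, job_F:*/11, job_G:*/17}
  job_B: interval 15, next fire after T=222 is 225
  job_C: interval 12, next fire after T=222 is 228
  job_D: interval 8, next fire after T=222 is 224
  job_F: interval 11, next fire after T=222 is 231
  job_G: interval 17, next fire after T=222 is 238
Earliest fire time = 224 (job job_D)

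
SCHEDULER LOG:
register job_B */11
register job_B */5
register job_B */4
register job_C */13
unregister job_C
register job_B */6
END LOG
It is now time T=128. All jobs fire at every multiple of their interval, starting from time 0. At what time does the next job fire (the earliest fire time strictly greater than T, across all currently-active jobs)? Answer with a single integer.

Answer: 132

Derivation:
Op 1: register job_B */11 -> active={job_B:*/11}
Op 2: register job_B */5 -> active={job_B:*/5}
Op 3: register job_B */4 -> active={job_B:*/4}
Op 4: register job_C */13 -> active={job_B:*/4, job_C:*/13}
Op 5: unregister job_C -> active={job_B:*/4}
Op 6: register job_B */6 -> active={job_B:*/6}
  job_B: interval 6, next fire after T=128 is 132
Earliest fire time = 132 (job job_B)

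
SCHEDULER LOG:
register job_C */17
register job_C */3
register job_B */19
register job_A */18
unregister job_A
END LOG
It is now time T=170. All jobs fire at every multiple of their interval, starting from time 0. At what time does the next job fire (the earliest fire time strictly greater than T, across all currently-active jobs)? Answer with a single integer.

Op 1: register job_C */17 -> active={job_C:*/17}
Op 2: register job_C */3 -> active={job_C:*/3}
Op 3: register job_B */19 -> active={job_B:*/19, job_C:*/3}
Op 4: register job_A */18 -> active={job_A:*/18, job_B:*/19, job_C:*/3}
Op 5: unregister job_A -> active={job_B:*/19, job_C:*/3}
  job_B: interval 19, next fire after T=170 is 171
  job_C: interval 3, next fire after T=170 is 171
Earliest fire time = 171 (job job_B)

Answer: 171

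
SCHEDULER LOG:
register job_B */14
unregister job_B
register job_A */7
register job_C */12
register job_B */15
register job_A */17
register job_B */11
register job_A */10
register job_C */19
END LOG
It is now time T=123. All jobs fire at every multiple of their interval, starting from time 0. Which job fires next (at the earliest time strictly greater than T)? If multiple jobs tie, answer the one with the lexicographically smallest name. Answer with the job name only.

Op 1: register job_B */14 -> active={job_B:*/14}
Op 2: unregister job_B -> active={}
Op 3: register job_A */7 -> active={job_A:*/7}
Op 4: register job_C */12 -> active={job_A:*/7, job_C:*/12}
Op 5: register job_B */15 -> active={job_A:*/7, job_B:*/15, job_C:*/12}
Op 6: register job_A */17 -> active={job_A:*/17, job_B:*/15, job_C:*/12}
Op 7: register job_B */11 -> active={job_A:*/17, job_B:*/11, job_C:*/12}
Op 8: register job_A */10 -> active={job_A:*/10, job_B:*/11, job_C:*/12}
Op 9: register job_C */19 -> active={job_A:*/10, job_B:*/11, job_C:*/19}
  job_A: interval 10, next fire after T=123 is 130
  job_B: interval 11, next fire after T=123 is 132
  job_C: interval 19, next fire after T=123 is 133
Earliest = 130, winner (lex tiebreak) = job_A

Answer: job_A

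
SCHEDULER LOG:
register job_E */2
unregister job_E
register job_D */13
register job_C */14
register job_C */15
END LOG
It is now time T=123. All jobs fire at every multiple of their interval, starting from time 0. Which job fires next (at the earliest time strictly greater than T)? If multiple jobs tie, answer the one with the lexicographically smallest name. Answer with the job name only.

Op 1: register job_E */2 -> active={job_E:*/2}
Op 2: unregister job_E -> active={}
Op 3: register job_D */13 -> active={job_D:*/13}
Op 4: register job_C */14 -> active={job_C:*/14, job_D:*/13}
Op 5: register job_C */15 -> active={job_C:*/15, job_D:*/13}
  job_C: interval 15, next fire after T=123 is 135
  job_D: interval 13, next fire after T=123 is 130
Earliest = 130, winner (lex tiebreak) = job_D

Answer: job_D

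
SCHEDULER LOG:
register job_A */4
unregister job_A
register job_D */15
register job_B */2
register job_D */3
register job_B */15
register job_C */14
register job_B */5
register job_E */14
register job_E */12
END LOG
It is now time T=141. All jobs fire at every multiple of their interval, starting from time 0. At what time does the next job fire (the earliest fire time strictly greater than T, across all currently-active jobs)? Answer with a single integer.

Op 1: register job_A */4 -> active={job_A:*/4}
Op 2: unregister job_A -> active={}
Op 3: register job_D */15 -> active={job_D:*/15}
Op 4: register job_B */2 -> active={job_B:*/2, job_D:*/15}
Op 5: register job_D */3 -> active={job_B:*/2, job_D:*/3}
Op 6: register job_B */15 -> active={job_B:*/15, job_D:*/3}
Op 7: register job_C */14 -> active={job_B:*/15, job_C:*/14, job_D:*/3}
Op 8: register job_B */5 -> active={job_B:*/5, job_C:*/14, job_D:*/3}
Op 9: register job_E */14 -> active={job_B:*/5, job_C:*/14, job_D:*/3, job_E:*/14}
Op 10: register job_E */12 -> active={job_B:*/5, job_C:*/14, job_D:*/3, job_E:*/12}
  job_B: interval 5, next fire after T=141 is 145
  job_C: interval 14, next fire after T=141 is 154
  job_D: interval 3, next fire after T=141 is 144
  job_E: interval 12, next fire after T=141 is 144
Earliest fire time = 144 (job job_D)

Answer: 144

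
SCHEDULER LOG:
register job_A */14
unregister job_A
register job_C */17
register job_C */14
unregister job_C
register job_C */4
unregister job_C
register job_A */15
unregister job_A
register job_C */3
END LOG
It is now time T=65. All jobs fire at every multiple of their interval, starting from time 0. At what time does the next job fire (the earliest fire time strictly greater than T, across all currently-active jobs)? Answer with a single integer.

Answer: 66

Derivation:
Op 1: register job_A */14 -> active={job_A:*/14}
Op 2: unregister job_A -> active={}
Op 3: register job_C */17 -> active={job_C:*/17}
Op 4: register job_C */14 -> active={job_C:*/14}
Op 5: unregister job_C -> active={}
Op 6: register job_C */4 -> active={job_C:*/4}
Op 7: unregister job_C -> active={}
Op 8: register job_A */15 -> active={job_A:*/15}
Op 9: unregister job_A -> active={}
Op 10: register job_C */3 -> active={job_C:*/3}
  job_C: interval 3, next fire after T=65 is 66
Earliest fire time = 66 (job job_C)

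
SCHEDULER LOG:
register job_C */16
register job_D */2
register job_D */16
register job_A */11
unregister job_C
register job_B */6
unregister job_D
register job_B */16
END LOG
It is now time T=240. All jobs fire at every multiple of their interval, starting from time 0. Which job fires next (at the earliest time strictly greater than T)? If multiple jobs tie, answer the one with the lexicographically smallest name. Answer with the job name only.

Op 1: register job_C */16 -> active={job_C:*/16}
Op 2: register job_D */2 -> active={job_C:*/16, job_D:*/2}
Op 3: register job_D */16 -> active={job_C:*/16, job_D:*/16}
Op 4: register job_A */11 -> active={job_A:*/11, job_C:*/16, job_D:*/16}
Op 5: unregister job_C -> active={job_A:*/11, job_D:*/16}
Op 6: register job_B */6 -> active={job_A:*/11, job_B:*/6, job_D:*/16}
Op 7: unregister job_D -> active={job_A:*/11, job_B:*/6}
Op 8: register job_B */16 -> active={job_A:*/11, job_B:*/16}
  job_A: interval 11, next fire after T=240 is 242
  job_B: interval 16, next fire after T=240 is 256
Earliest = 242, winner (lex tiebreak) = job_A

Answer: job_A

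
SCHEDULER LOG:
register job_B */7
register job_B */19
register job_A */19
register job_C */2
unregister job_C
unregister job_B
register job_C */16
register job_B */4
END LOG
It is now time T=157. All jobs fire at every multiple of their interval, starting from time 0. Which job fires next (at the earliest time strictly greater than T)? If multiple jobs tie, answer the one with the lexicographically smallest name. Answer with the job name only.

Op 1: register job_B */7 -> active={job_B:*/7}
Op 2: register job_B */19 -> active={job_B:*/19}
Op 3: register job_A */19 -> active={job_A:*/19, job_B:*/19}
Op 4: register job_C */2 -> active={job_A:*/19, job_B:*/19, job_C:*/2}
Op 5: unregister job_C -> active={job_A:*/19, job_B:*/19}
Op 6: unregister job_B -> active={job_A:*/19}
Op 7: register job_C */16 -> active={job_A:*/19, job_C:*/16}
Op 8: register job_B */4 -> active={job_A:*/19, job_B:*/4, job_C:*/16}
  job_A: interval 19, next fire after T=157 is 171
  job_B: interval 4, next fire after T=157 is 160
  job_C: interval 16, next fire after T=157 is 160
Earliest = 160, winner (lex tiebreak) = job_B

Answer: job_B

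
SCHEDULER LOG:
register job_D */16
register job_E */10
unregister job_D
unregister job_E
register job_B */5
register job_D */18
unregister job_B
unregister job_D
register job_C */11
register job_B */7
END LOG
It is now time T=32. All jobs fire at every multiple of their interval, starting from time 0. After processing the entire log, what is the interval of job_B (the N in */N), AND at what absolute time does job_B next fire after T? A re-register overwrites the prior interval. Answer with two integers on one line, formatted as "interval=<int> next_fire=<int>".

Answer: interval=7 next_fire=35

Derivation:
Op 1: register job_D */16 -> active={job_D:*/16}
Op 2: register job_E */10 -> active={job_D:*/16, job_E:*/10}
Op 3: unregister job_D -> active={job_E:*/10}
Op 4: unregister job_E -> active={}
Op 5: register job_B */5 -> active={job_B:*/5}
Op 6: register job_D */18 -> active={job_B:*/5, job_D:*/18}
Op 7: unregister job_B -> active={job_D:*/18}
Op 8: unregister job_D -> active={}
Op 9: register job_C */11 -> active={job_C:*/11}
Op 10: register job_B */7 -> active={job_B:*/7, job_C:*/11}
Final interval of job_B = 7
Next fire of job_B after T=32: (32//7+1)*7 = 35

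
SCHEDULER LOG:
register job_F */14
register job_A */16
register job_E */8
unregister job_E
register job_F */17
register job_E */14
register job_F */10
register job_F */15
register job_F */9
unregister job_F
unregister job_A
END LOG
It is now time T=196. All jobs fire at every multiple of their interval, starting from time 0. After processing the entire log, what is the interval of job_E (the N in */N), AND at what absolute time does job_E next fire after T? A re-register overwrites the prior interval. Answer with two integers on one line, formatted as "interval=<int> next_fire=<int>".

Op 1: register job_F */14 -> active={job_F:*/14}
Op 2: register job_A */16 -> active={job_A:*/16, job_F:*/14}
Op 3: register job_E */8 -> active={job_A:*/16, job_E:*/8, job_F:*/14}
Op 4: unregister job_E -> active={job_A:*/16, job_F:*/14}
Op 5: register job_F */17 -> active={job_A:*/16, job_F:*/17}
Op 6: register job_E */14 -> active={job_A:*/16, job_E:*/14, job_F:*/17}
Op 7: register job_F */10 -> active={job_A:*/16, job_E:*/14, job_F:*/10}
Op 8: register job_F */15 -> active={job_A:*/16, job_E:*/14, job_F:*/15}
Op 9: register job_F */9 -> active={job_A:*/16, job_E:*/14, job_F:*/9}
Op 10: unregister job_F -> active={job_A:*/16, job_E:*/14}
Op 11: unregister job_A -> active={job_E:*/14}
Final interval of job_E = 14
Next fire of job_E after T=196: (196//14+1)*14 = 210

Answer: interval=14 next_fire=210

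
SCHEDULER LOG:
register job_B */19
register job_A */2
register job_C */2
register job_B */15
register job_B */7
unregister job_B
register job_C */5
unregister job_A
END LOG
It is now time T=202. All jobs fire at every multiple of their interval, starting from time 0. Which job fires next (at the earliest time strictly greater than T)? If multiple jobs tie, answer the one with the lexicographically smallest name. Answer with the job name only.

Op 1: register job_B */19 -> active={job_B:*/19}
Op 2: register job_A */2 -> active={job_A:*/2, job_B:*/19}
Op 3: register job_C */2 -> active={job_A:*/2, job_B:*/19, job_C:*/2}
Op 4: register job_B */15 -> active={job_A:*/2, job_B:*/15, job_C:*/2}
Op 5: register job_B */7 -> active={job_A:*/2, job_B:*/7, job_C:*/2}
Op 6: unregister job_B -> active={job_A:*/2, job_C:*/2}
Op 7: register job_C */5 -> active={job_A:*/2, job_C:*/5}
Op 8: unregister job_A -> active={job_C:*/5}
  job_C: interval 5, next fire after T=202 is 205
Earliest = 205, winner (lex tiebreak) = job_C

Answer: job_C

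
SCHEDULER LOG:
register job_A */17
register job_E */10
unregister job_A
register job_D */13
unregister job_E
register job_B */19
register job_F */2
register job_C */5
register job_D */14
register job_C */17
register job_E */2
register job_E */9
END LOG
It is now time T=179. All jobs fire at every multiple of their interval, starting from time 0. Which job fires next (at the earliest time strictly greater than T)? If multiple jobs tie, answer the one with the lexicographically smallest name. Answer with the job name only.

Answer: job_E

Derivation:
Op 1: register job_A */17 -> active={job_A:*/17}
Op 2: register job_E */10 -> active={job_A:*/17, job_E:*/10}
Op 3: unregister job_A -> active={job_E:*/10}
Op 4: register job_D */13 -> active={job_D:*/13, job_E:*/10}
Op 5: unregister job_E -> active={job_D:*/13}
Op 6: register job_B */19 -> active={job_B:*/19, job_D:*/13}
Op 7: register job_F */2 -> active={job_B:*/19, job_D:*/13, job_F:*/2}
Op 8: register job_C */5 -> active={job_B:*/19, job_C:*/5, job_D:*/13, job_F:*/2}
Op 9: register job_D */14 -> active={job_B:*/19, job_C:*/5, job_D:*/14, job_F:*/2}
Op 10: register job_C */17 -> active={job_B:*/19, job_C:*/17, job_D:*/14, job_F:*/2}
Op 11: register job_E */2 -> active={job_B:*/19, job_C:*/17, job_D:*/14, job_E:*/2, job_F:*/2}
Op 12: register job_E */9 -> active={job_B:*/19, job_C:*/17, job_D:*/14, job_E:*/9, job_F:*/2}
  job_B: interval 19, next fire after T=179 is 190
  job_C: interval 17, next fire after T=179 is 187
  job_D: interval 14, next fire after T=179 is 182
  job_E: interval 9, next fire after T=179 is 180
  job_F: interval 2, next fire after T=179 is 180
Earliest = 180, winner (lex tiebreak) = job_E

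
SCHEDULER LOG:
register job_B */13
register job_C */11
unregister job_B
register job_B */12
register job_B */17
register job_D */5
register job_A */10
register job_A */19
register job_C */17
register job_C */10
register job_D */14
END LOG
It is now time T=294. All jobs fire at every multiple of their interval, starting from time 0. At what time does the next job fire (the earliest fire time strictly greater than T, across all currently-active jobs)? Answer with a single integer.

Answer: 300

Derivation:
Op 1: register job_B */13 -> active={job_B:*/13}
Op 2: register job_C */11 -> active={job_B:*/13, job_C:*/11}
Op 3: unregister job_B -> active={job_C:*/11}
Op 4: register job_B */12 -> active={job_B:*/12, job_C:*/11}
Op 5: register job_B */17 -> active={job_B:*/17, job_C:*/11}
Op 6: register job_D */5 -> active={job_B:*/17, job_C:*/11, job_D:*/5}
Op 7: register job_A */10 -> active={job_A:*/10, job_B:*/17, job_C:*/11, job_D:*/5}
Op 8: register job_A */19 -> active={job_A:*/19, job_B:*/17, job_C:*/11, job_D:*/5}
Op 9: register job_C */17 -> active={job_A:*/19, job_B:*/17, job_C:*/17, job_D:*/5}
Op 10: register job_C */10 -> active={job_A:*/19, job_B:*/17, job_C:*/10, job_D:*/5}
Op 11: register job_D */14 -> active={job_A:*/19, job_B:*/17, job_C:*/10, job_D:*/14}
  job_A: interval 19, next fire after T=294 is 304
  job_B: interval 17, next fire after T=294 is 306
  job_C: interval 10, next fire after T=294 is 300
  job_D: interval 14, next fire after T=294 is 308
Earliest fire time = 300 (job job_C)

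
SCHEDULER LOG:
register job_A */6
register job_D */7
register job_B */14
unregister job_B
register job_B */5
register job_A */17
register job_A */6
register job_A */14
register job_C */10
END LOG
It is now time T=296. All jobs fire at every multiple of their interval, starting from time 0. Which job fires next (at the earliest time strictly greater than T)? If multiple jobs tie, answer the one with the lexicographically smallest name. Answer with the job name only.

Answer: job_B

Derivation:
Op 1: register job_A */6 -> active={job_A:*/6}
Op 2: register job_D */7 -> active={job_A:*/6, job_D:*/7}
Op 3: register job_B */14 -> active={job_A:*/6, job_B:*/14, job_D:*/7}
Op 4: unregister job_B -> active={job_A:*/6, job_D:*/7}
Op 5: register job_B */5 -> active={job_A:*/6, job_B:*/5, job_D:*/7}
Op 6: register job_A */17 -> active={job_A:*/17, job_B:*/5, job_D:*/7}
Op 7: register job_A */6 -> active={job_A:*/6, job_B:*/5, job_D:*/7}
Op 8: register job_A */14 -> active={job_A:*/14, job_B:*/5, job_D:*/7}
Op 9: register job_C */10 -> active={job_A:*/14, job_B:*/5, job_C:*/10, job_D:*/7}
  job_A: interval 14, next fire after T=296 is 308
  job_B: interval 5, next fire after T=296 is 300
  job_C: interval 10, next fire after T=296 is 300
  job_D: interval 7, next fire after T=296 is 301
Earliest = 300, winner (lex tiebreak) = job_B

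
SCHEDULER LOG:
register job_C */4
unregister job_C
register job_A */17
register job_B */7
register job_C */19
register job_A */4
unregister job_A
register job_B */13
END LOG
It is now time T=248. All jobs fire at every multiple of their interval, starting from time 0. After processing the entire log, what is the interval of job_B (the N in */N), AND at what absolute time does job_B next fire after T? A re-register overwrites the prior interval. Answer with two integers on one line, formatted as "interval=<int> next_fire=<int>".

Op 1: register job_C */4 -> active={job_C:*/4}
Op 2: unregister job_C -> active={}
Op 3: register job_A */17 -> active={job_A:*/17}
Op 4: register job_B */7 -> active={job_A:*/17, job_B:*/7}
Op 5: register job_C */19 -> active={job_A:*/17, job_B:*/7, job_C:*/19}
Op 6: register job_A */4 -> active={job_A:*/4, job_B:*/7, job_C:*/19}
Op 7: unregister job_A -> active={job_B:*/7, job_C:*/19}
Op 8: register job_B */13 -> active={job_B:*/13, job_C:*/19}
Final interval of job_B = 13
Next fire of job_B after T=248: (248//13+1)*13 = 260

Answer: interval=13 next_fire=260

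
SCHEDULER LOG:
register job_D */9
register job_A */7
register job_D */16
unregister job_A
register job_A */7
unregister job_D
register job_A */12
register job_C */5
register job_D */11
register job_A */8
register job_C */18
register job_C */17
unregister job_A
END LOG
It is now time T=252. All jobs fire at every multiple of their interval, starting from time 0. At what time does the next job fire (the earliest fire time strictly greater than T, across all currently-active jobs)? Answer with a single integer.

Op 1: register job_D */9 -> active={job_D:*/9}
Op 2: register job_A */7 -> active={job_A:*/7, job_D:*/9}
Op 3: register job_D */16 -> active={job_A:*/7, job_D:*/16}
Op 4: unregister job_A -> active={job_D:*/16}
Op 5: register job_A */7 -> active={job_A:*/7, job_D:*/16}
Op 6: unregister job_D -> active={job_A:*/7}
Op 7: register job_A */12 -> active={job_A:*/12}
Op 8: register job_C */5 -> active={job_A:*/12, job_C:*/5}
Op 9: register job_D */11 -> active={job_A:*/12, job_C:*/5, job_D:*/11}
Op 10: register job_A */8 -> active={job_A:*/8, job_C:*/5, job_D:*/11}
Op 11: register job_C */18 -> active={job_A:*/8, job_C:*/18, job_D:*/11}
Op 12: register job_C */17 -> active={job_A:*/8, job_C:*/17, job_D:*/11}
Op 13: unregister job_A -> active={job_C:*/17, job_D:*/11}
  job_C: interval 17, next fire after T=252 is 255
  job_D: interval 11, next fire after T=252 is 253
Earliest fire time = 253 (job job_D)

Answer: 253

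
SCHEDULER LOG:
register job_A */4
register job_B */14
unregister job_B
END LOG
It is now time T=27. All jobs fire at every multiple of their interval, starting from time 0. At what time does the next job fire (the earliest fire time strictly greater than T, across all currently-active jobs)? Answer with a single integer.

Op 1: register job_A */4 -> active={job_A:*/4}
Op 2: register job_B */14 -> active={job_A:*/4, job_B:*/14}
Op 3: unregister job_B -> active={job_A:*/4}
  job_A: interval 4, next fire after T=27 is 28
Earliest fire time = 28 (job job_A)

Answer: 28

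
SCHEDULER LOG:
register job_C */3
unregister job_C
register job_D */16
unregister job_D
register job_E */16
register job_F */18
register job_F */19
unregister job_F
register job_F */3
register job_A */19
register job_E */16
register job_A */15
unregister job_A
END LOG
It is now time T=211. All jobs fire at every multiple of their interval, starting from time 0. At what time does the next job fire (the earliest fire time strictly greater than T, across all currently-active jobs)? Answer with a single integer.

Op 1: register job_C */3 -> active={job_C:*/3}
Op 2: unregister job_C -> active={}
Op 3: register job_D */16 -> active={job_D:*/16}
Op 4: unregister job_D -> active={}
Op 5: register job_E */16 -> active={job_E:*/16}
Op 6: register job_F */18 -> active={job_E:*/16, job_F:*/18}
Op 7: register job_F */19 -> active={job_E:*/16, job_F:*/19}
Op 8: unregister job_F -> active={job_E:*/16}
Op 9: register job_F */3 -> active={job_E:*/16, job_F:*/3}
Op 10: register job_A */19 -> active={job_A:*/19, job_E:*/16, job_F:*/3}
Op 11: register job_E */16 -> active={job_A:*/19, job_E:*/16, job_F:*/3}
Op 12: register job_A */15 -> active={job_A:*/15, job_E:*/16, job_F:*/3}
Op 13: unregister job_A -> active={job_E:*/16, job_F:*/3}
  job_E: interval 16, next fire after T=211 is 224
  job_F: interval 3, next fire after T=211 is 213
Earliest fire time = 213 (job job_F)

Answer: 213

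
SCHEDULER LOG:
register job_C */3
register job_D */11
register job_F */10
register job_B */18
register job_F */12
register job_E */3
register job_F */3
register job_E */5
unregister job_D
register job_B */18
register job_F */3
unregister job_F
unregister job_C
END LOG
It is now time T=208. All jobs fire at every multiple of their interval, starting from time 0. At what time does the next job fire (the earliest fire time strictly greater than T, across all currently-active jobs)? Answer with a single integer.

Answer: 210

Derivation:
Op 1: register job_C */3 -> active={job_C:*/3}
Op 2: register job_D */11 -> active={job_C:*/3, job_D:*/11}
Op 3: register job_F */10 -> active={job_C:*/3, job_D:*/11, job_F:*/10}
Op 4: register job_B */18 -> active={job_B:*/18, job_C:*/3, job_D:*/11, job_F:*/10}
Op 5: register job_F */12 -> active={job_B:*/18, job_C:*/3, job_D:*/11, job_F:*/12}
Op 6: register job_E */3 -> active={job_B:*/18, job_C:*/3, job_D:*/11, job_E:*/3, job_F:*/12}
Op 7: register job_F */3 -> active={job_B:*/18, job_C:*/3, job_D:*/11, job_E:*/3, job_F:*/3}
Op 8: register job_E */5 -> active={job_B:*/18, job_C:*/3, job_D:*/11, job_E:*/5, job_F:*/3}
Op 9: unregister job_D -> active={job_B:*/18, job_C:*/3, job_E:*/5, job_F:*/3}
Op 10: register job_B */18 -> active={job_B:*/18, job_C:*/3, job_E:*/5, job_F:*/3}
Op 11: register job_F */3 -> active={job_B:*/18, job_C:*/3, job_E:*/5, job_F:*/3}
Op 12: unregister job_F -> active={job_B:*/18, job_C:*/3, job_E:*/5}
Op 13: unregister job_C -> active={job_B:*/18, job_E:*/5}
  job_B: interval 18, next fire after T=208 is 216
  job_E: interval 5, next fire after T=208 is 210
Earliest fire time = 210 (job job_E)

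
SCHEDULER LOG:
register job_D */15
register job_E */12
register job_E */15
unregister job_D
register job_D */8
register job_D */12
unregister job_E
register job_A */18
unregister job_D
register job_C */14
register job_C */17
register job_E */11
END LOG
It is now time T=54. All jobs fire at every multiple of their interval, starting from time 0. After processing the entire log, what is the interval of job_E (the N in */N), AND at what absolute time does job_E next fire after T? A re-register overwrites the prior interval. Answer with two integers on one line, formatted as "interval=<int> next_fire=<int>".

Answer: interval=11 next_fire=55

Derivation:
Op 1: register job_D */15 -> active={job_D:*/15}
Op 2: register job_E */12 -> active={job_D:*/15, job_E:*/12}
Op 3: register job_E */15 -> active={job_D:*/15, job_E:*/15}
Op 4: unregister job_D -> active={job_E:*/15}
Op 5: register job_D */8 -> active={job_D:*/8, job_E:*/15}
Op 6: register job_D */12 -> active={job_D:*/12, job_E:*/15}
Op 7: unregister job_E -> active={job_D:*/12}
Op 8: register job_A */18 -> active={job_A:*/18, job_D:*/12}
Op 9: unregister job_D -> active={job_A:*/18}
Op 10: register job_C */14 -> active={job_A:*/18, job_C:*/14}
Op 11: register job_C */17 -> active={job_A:*/18, job_C:*/17}
Op 12: register job_E */11 -> active={job_A:*/18, job_C:*/17, job_E:*/11}
Final interval of job_E = 11
Next fire of job_E after T=54: (54//11+1)*11 = 55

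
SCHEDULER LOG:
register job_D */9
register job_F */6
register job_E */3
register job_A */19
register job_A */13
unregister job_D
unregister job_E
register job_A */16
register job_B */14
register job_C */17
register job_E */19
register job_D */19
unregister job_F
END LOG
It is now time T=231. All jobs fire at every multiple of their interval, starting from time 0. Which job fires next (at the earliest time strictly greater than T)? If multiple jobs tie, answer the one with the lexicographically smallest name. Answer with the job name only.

Answer: job_B

Derivation:
Op 1: register job_D */9 -> active={job_D:*/9}
Op 2: register job_F */6 -> active={job_D:*/9, job_F:*/6}
Op 3: register job_E */3 -> active={job_D:*/9, job_E:*/3, job_F:*/6}
Op 4: register job_A */19 -> active={job_A:*/19, job_D:*/9, job_E:*/3, job_F:*/6}
Op 5: register job_A */13 -> active={job_A:*/13, job_D:*/9, job_E:*/3, job_F:*/6}
Op 6: unregister job_D -> active={job_A:*/13, job_E:*/3, job_F:*/6}
Op 7: unregister job_E -> active={job_A:*/13, job_F:*/6}
Op 8: register job_A */16 -> active={job_A:*/16, job_F:*/6}
Op 9: register job_B */14 -> active={job_A:*/16, job_B:*/14, job_F:*/6}
Op 10: register job_C */17 -> active={job_A:*/16, job_B:*/14, job_C:*/17, job_F:*/6}
Op 11: register job_E */19 -> active={job_A:*/16, job_B:*/14, job_C:*/17, job_E:*/19, job_F:*/6}
Op 12: register job_D */19 -> active={job_A:*/16, job_B:*/14, job_C:*/17, job_D:*/19, job_E:*/19, job_F:*/6}
Op 13: unregister job_F -> active={job_A:*/16, job_B:*/14, job_C:*/17, job_D:*/19, job_E:*/19}
  job_A: interval 16, next fire after T=231 is 240
  job_B: interval 14, next fire after T=231 is 238
  job_C: interval 17, next fire after T=231 is 238
  job_D: interval 19, next fire after T=231 is 247
  job_E: interval 19, next fire after T=231 is 247
Earliest = 238, winner (lex tiebreak) = job_B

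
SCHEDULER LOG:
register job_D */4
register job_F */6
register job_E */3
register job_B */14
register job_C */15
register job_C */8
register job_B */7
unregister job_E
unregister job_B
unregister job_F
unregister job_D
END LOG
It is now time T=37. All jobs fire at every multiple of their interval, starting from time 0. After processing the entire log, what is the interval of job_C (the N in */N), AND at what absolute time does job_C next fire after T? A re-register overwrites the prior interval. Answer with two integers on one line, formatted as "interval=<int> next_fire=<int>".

Op 1: register job_D */4 -> active={job_D:*/4}
Op 2: register job_F */6 -> active={job_D:*/4, job_F:*/6}
Op 3: register job_E */3 -> active={job_D:*/4, job_E:*/3, job_F:*/6}
Op 4: register job_B */14 -> active={job_B:*/14, job_D:*/4, job_E:*/3, job_F:*/6}
Op 5: register job_C */15 -> active={job_B:*/14, job_C:*/15, job_D:*/4, job_E:*/3, job_F:*/6}
Op 6: register job_C */8 -> active={job_B:*/14, job_C:*/8, job_D:*/4, job_E:*/3, job_F:*/6}
Op 7: register job_B */7 -> active={job_B:*/7, job_C:*/8, job_D:*/4, job_E:*/3, job_F:*/6}
Op 8: unregister job_E -> active={job_B:*/7, job_C:*/8, job_D:*/4, job_F:*/6}
Op 9: unregister job_B -> active={job_C:*/8, job_D:*/4, job_F:*/6}
Op 10: unregister job_F -> active={job_C:*/8, job_D:*/4}
Op 11: unregister job_D -> active={job_C:*/8}
Final interval of job_C = 8
Next fire of job_C after T=37: (37//8+1)*8 = 40

Answer: interval=8 next_fire=40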